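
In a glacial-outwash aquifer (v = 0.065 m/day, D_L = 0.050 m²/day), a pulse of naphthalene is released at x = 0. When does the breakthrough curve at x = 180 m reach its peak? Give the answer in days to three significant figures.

For the 1D instantaneous-source solution, setting ∂C/∂t = 0 at fixed x gives v²t² + 2Dt − x² = 0, so t = (√(D² + v²x²) − D)/v².
√(D² + v²x²) = √(0.050² + 0.065² × 180²) = 11.70; v² = 0.004225.
t = (11.70 − 0.050)/0.004225 = 2760 days (vs. the pure-advection estimate x/v = 2770 d).

2760 days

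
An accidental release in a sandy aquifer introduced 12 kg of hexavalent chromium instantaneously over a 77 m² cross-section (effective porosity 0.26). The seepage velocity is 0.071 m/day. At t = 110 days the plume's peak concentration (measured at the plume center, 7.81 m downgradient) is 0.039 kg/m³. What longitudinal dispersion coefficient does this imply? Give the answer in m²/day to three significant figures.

At the plume center C_max = M/(n_e·A·√(4πDt)), so D = M²/(4πt·(n_e·A·C_max)²).
n_e·A·C_max = 0.26 × 77 × 0.039 = 0.7808 kg/m.
D = 12²/(4π × 110 × 0.7808²) = 0.171 m²/day.

0.171 m²/day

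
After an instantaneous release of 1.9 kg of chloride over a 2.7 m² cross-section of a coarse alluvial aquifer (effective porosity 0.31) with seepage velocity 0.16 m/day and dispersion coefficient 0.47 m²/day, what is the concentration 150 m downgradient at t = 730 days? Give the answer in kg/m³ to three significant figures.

0.0155 kg/m³

For an instantaneous plane source, C(x,t) = M/(n_e·A·√(4πDt)) · exp(−(x−vt)²/(4Dt)), with n_e·A the pore (flow) area.
Plume center vt = 0.16 × 730 = 116.8 m, so the well at 150 m is 33.2 m downgradient of the peak.
√(4πDt) = 65.66 m, giving peak height M/(n_e·A·√(4πDt)) = 1.9/(0.31 × 2.7 × 65.66) = 0.03457 kg/m³.
(x−vt)²/(4Dt) = (33.2)²/(4 × 0.47 × 730) = 0.8031; exp(−0.8031) = 0.4479.
C = 0.03457 × 0.4479 = 0.0155 kg/m³.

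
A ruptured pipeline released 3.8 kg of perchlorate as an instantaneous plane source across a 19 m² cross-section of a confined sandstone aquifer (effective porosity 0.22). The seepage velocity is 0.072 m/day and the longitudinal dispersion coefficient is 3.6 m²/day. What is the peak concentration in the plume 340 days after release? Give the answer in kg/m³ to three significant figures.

0.00733 kg/m³

The peak of an instantaneous 1D plume sits at x = vt; there the Gaussian factor is 1 and C_max = M/(n_e·A·√(4πDt)), where n_e·A is the pore area the mass is dissolved in.
√(4πDt) = √(4π × 3.6 × 340) = 124.0 m, so C_max = 3.8/(0.22 × 19 × 124.0) = 0.00733 kg/m³.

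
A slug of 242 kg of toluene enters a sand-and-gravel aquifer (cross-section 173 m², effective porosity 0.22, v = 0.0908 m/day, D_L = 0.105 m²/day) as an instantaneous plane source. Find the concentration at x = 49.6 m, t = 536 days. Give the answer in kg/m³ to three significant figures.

For an instantaneous plane source, C(x,t) = M/(n_e·A·√(4πDt)) · exp(−(x−vt)²/(4Dt)), with n_e·A the pore (flow) area.
Plume center vt = 0.0908 × 536 = 48.6688 m, so the well at 49.6 m is 0.9312 m downgradient of the peak.
√(4πDt) = 26.59 m, giving peak height M/(n_e·A·√(4πDt)) = 242/(0.22 × 173 × 26.59) = 0.2391 kg/m³.
(x−vt)²/(4Dt) = (0.9312)²/(4 × 0.105 × 536) = 0.003852; exp(−0.003852) = 0.9962.
C = 0.2391 × 0.9962 = 0.238 kg/m³.

0.238 kg/m³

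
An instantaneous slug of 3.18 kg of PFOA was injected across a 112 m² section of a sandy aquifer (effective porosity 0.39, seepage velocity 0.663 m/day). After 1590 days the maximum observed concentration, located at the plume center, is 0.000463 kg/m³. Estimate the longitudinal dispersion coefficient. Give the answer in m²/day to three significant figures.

1.24 m²/day

At the plume center C_max = M/(n_e·A·√(4πDt)), so D = M²/(4πt·(n_e·A·C_max)²).
n_e·A·C_max = 0.39 × 112 × 0.000463 = 0.02022 kg/m.
D = 3.18²/(4π × 1590 × 0.02022²) = 1.24 m²/day.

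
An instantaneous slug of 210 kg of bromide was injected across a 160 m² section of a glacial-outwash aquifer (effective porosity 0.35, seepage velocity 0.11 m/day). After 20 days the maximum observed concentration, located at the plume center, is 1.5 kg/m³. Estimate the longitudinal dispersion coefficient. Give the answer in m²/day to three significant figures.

At the plume center C_max = M/(n_e·A·√(4πDt)), so D = M²/(4πt·(n_e·A·C_max)²).
n_e·A·C_max = 0.35 × 160 × 1.5 = 84.00 kg/m.
D = 210²/(4π × 20 × 84.00²) = 0.0249 m²/day.

0.0249 m²/day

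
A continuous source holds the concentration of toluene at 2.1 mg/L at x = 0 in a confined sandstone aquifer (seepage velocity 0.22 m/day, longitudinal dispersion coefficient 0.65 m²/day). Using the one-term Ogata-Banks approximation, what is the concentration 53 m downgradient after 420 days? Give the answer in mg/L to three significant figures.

2.00 mg/L

For a continuous step input, C/C₀ ≈ ½·erfc((x−vt)/(2√(Dt))).
vt = 0.22 × 420 = 92.4 m and 2√(Dt) = 2√(0.65 × 420) = 33.05 m.
Argument (x−vt)/(2√(Dt)) = (53 − 92.4)/33.05 = -1.192; ½·erfc(-1.192) = 0.9541.
C = 2.1 × 0.9541 = 2.00 mg/L.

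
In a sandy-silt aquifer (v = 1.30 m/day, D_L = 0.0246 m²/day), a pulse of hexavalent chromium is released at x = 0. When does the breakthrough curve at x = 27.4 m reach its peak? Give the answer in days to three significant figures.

For the 1D instantaneous-source solution, setting ∂C/∂t = 0 at fixed x gives v²t² + 2Dt − x² = 0, so t = (√(D² + v²x²) − D)/v².
√(D² + v²x²) = √(0.0246² + 1.30² × 27.4²) = 35.62; v² = 1.69.
t = (35.62 − 0.0246)/1.69 = 21.1 days (vs. the pure-advection estimate x/v = 21.1 d).

21.1 days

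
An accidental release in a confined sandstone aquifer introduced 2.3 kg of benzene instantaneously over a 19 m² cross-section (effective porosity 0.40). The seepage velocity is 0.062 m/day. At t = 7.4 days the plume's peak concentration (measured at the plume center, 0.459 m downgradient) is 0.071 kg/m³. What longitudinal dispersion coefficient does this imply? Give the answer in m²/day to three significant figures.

0.195 m²/day

At the plume center C_max = M/(n_e·A·√(4πDt)), so D = M²/(4πt·(n_e·A·C_max)²).
n_e·A·C_max = 0.40 × 19 × 0.071 = 0.5396 kg/m.
D = 2.3²/(4π × 7.4 × 0.5396²) = 0.195 m²/day.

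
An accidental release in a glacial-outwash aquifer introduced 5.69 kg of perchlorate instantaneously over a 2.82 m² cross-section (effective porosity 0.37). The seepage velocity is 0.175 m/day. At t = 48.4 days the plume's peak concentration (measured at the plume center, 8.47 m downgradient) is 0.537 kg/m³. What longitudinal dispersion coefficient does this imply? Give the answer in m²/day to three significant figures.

0.170 m²/day

At the plume center C_max = M/(n_e·A·√(4πDt)), so D = M²/(4πt·(n_e·A·C_max)²).
n_e·A·C_max = 0.37 × 2.82 × 0.537 = 0.5603 kg/m.
D = 5.69²/(4π × 48.4 × 0.5603²) = 0.170 m²/day.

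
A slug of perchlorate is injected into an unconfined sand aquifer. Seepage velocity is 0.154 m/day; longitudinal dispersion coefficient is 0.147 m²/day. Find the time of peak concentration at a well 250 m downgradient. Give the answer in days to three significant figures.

1620 days

For the 1D instantaneous-source solution, setting ∂C/∂t = 0 at fixed x gives v²t² + 2Dt − x² = 0, so t = (√(D² + v²x²) − D)/v².
√(D² + v²x²) = √(0.147² + 0.154² × 250²) = 38.50; v² = 0.023716.
t = (38.50 − 0.147)/0.023716 = 1620 days (vs. the pure-advection estimate x/v = 1620 d).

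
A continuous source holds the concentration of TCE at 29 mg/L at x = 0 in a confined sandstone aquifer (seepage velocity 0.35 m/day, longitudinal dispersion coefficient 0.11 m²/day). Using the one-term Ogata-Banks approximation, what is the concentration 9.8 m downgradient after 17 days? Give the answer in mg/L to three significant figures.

For a continuous step input, C/C₀ ≈ ½·erfc((x−vt)/(2√(Dt))).
vt = 0.35 × 17 = 5.95 m and 2√(Dt) = 2√(0.11 × 17) = 2.735 m.
Argument (x−vt)/(2√(Dt)) = (9.8 − 5.95)/2.735 = 1.408; ½·erfc(1.408) = 0.02323.
C = 29 × 0.02323 = 0.674 mg/L.

0.674 mg/L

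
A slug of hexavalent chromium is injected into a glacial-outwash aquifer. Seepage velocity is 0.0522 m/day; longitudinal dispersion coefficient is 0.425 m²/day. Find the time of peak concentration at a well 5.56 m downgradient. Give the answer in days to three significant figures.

For the 1D instantaneous-source solution, setting ∂C/∂t = 0 at fixed x gives v²t² + 2Dt − x² = 0, so t = (√(D² + v²x²) − D)/v².
√(D² + v²x²) = √(0.425² + 0.0522² × 5.56²) = 0.5146; v² = 0.00272484.
t = (0.5146 − 0.425)/0.00272484 = 32.9 days (vs. the pure-advection estimate x/v = 107 d).

32.9 days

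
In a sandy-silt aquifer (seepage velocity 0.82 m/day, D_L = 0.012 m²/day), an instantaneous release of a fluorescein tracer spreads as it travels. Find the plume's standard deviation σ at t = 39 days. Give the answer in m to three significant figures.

0.967 m

Dispersive spreading gives a Gaussian with σ² = 2Dt; advection only shifts the center.
σ = √(2 × 0.012 × 39) = 0.967 m.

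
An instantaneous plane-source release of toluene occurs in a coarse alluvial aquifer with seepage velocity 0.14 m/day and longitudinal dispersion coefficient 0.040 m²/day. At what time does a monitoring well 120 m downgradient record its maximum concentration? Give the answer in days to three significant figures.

855 days

For the 1D instantaneous-source solution, setting ∂C/∂t = 0 at fixed x gives v²t² + 2Dt − x² = 0, so t = (√(D² + v²x²) − D)/v².
√(D² + v²x²) = √(0.040² + 0.14² × 120²) = 16.80; v² = 0.0196.
t = (16.80 − 0.040)/0.0196 = 855 days (vs. the pure-advection estimate x/v = 857 d).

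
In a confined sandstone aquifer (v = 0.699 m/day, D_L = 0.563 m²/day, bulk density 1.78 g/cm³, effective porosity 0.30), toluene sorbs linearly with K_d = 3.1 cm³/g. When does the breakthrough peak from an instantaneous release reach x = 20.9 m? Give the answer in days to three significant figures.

Retardation factor R = 1 + ρ_b·K_d/n = 1 + 1.78 × 3.1/0.30 = 19.39.
Sorption retards both mechanisms: v_R = v/R = 0.03605 m/day, D_R = D/R = 0.02904 m²/day.
Peak time from v_R²t² + 2D_R t − x² = 0: t = (√(D_R² + v_R²x²) − D_R)/v_R².
√(D_R² + v_R²x²) = √(0.02904² + 0.03605² × 20.9²) = 0.7540; v_R² = 0.001300.
t = (0.7540 − 0.02904)/0.001300 = 558 days.

558 days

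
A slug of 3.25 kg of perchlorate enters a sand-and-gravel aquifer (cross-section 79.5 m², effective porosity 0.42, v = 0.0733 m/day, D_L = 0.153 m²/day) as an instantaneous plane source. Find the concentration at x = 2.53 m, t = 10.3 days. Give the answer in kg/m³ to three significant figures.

0.0133 kg/m³

For an instantaneous plane source, C(x,t) = M/(n_e·A·√(4πDt)) · exp(−(x−vt)²/(4Dt)), with n_e·A the pore (flow) area.
Plume center vt = 0.0733 × 10.3 = 0.75499 m, so the well at 2.53 m is 1.77501 m downgradient of the peak.
√(4πDt) = 4.450 m, giving peak height M/(n_e·A·√(4πDt)) = 3.25/(0.42 × 79.5 × 4.450) = 0.02187 kg/m³.
(x−vt)²/(4Dt) = (1.77501)²/(4 × 0.153 × 10.3) = 0.4998; exp(−0.4998) = 0.6067.
C = 0.02187 × 0.6067 = 0.0133 kg/m³.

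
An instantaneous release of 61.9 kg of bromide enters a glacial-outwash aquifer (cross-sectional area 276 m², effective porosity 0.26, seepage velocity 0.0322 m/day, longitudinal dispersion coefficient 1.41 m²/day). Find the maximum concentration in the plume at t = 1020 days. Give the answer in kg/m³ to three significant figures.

0.00642 kg/m³

The peak of an instantaneous 1D plume sits at x = vt; there the Gaussian factor is 1 and C_max = M/(n_e·A·√(4πDt)), where n_e·A is the pore area the mass is dissolved in.
√(4πDt) = √(4π × 1.41 × 1020) = 134.4 m, so C_max = 61.9/(0.26 × 276 × 134.4) = 0.00642 kg/m³.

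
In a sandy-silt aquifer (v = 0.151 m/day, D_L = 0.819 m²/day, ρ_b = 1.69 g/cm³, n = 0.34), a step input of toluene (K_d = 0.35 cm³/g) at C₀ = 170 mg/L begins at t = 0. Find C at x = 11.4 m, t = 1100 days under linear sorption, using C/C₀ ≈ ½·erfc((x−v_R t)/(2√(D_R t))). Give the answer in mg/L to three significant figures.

165 mg/L

Retardation factor R = 1 + ρ_b·K_d/n = 1 + 1.69 × 0.35/0.34 = 2.740.
Sorption retards both mechanisms: v_R = v/R = 0.05511 m/day, D_R = D/R = 0.2989 m²/day.
v_R·t = 0.05511 × 1100 = 60.621 m; 2√(D_R t) = 36.27 m; argument = (11.4 − 60.621)/36.27 = -1.357.
C = C₀ × ½·erfc(-1.357) = 170 × 0.9725 = 165 mg/L.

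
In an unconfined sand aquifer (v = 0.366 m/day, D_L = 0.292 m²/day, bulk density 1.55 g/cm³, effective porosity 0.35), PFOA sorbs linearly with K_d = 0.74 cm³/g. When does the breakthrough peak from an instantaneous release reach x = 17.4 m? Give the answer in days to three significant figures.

Retardation factor R = 1 + ρ_b·K_d/n = 1 + 1.55 × 0.74/0.35 = 4.277.
Sorption retards both mechanisms: v_R = v/R = 0.08557 m/day, D_R = D/R = 0.06827 m²/day.
Peak time from v_R²t² + 2D_R t − x² = 0: t = (√(D_R² + v_R²x²) − D_R)/v_R².
√(D_R² + v_R²x²) = √(0.06827² + 0.08557² × 17.4²) = 1.490; v_R² = 0.007322.
t = (1.490 − 0.06827)/0.007322 = 194 days.

194 days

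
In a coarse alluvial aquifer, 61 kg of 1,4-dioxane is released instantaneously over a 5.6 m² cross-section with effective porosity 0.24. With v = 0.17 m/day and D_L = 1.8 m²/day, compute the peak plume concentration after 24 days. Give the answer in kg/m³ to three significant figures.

The peak of an instantaneous 1D plume sits at x = vt; there the Gaussian factor is 1 and C_max = M/(n_e·A·√(4πDt)), where n_e·A is the pore area the mass is dissolved in.
√(4πDt) = √(4π × 1.8 × 24) = 23.30 m, so C_max = 61/(0.24 × 5.6 × 23.30) = 1.95 kg/m³.

1.95 kg/m³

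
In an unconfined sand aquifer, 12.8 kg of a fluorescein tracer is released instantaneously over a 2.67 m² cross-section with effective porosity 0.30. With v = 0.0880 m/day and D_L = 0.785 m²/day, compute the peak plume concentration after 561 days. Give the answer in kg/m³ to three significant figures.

The peak of an instantaneous 1D plume sits at x = vt; there the Gaussian factor is 1 and C_max = M/(n_e·A·√(4πDt)), where n_e·A is the pore area the mass is dissolved in.
√(4πDt) = √(4π × 0.785 × 561) = 74.39 m, so C_max = 12.8/(0.30 × 2.67 × 74.39) = 0.215 kg/m³.

0.215 kg/m³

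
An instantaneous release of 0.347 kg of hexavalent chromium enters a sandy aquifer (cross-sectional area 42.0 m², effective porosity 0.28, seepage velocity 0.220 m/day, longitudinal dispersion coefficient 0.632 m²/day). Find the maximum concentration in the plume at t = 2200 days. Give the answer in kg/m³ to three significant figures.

The peak of an instantaneous 1D plume sits at x = vt; there the Gaussian factor is 1 and C_max = M/(n_e·A·√(4πDt)), where n_e·A is the pore area the mass is dissolved in.
√(4πDt) = √(4π × 0.632 × 2200) = 132.2 m, so C_max = 0.347/(0.28 × 42.0 × 132.2) = 0.000223 kg/m³.

0.000223 kg/m³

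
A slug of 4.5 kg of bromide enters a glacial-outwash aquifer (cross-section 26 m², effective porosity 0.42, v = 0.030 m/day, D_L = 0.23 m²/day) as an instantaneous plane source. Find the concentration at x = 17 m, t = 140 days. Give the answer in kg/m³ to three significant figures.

0.00574 kg/m³

For an instantaneous plane source, C(x,t) = M/(n_e·A·√(4πDt)) · exp(−(x−vt)²/(4Dt)), with n_e·A the pore (flow) area.
Plume center vt = 0.030 × 140 = 4.2 m, so the well at 17 m is 12.8 m downgradient of the peak.
√(4πDt) = 20.12 m, giving peak height M/(n_e·A·√(4πDt)) = 4.5/(0.42 × 26 × 20.12) = 0.02048 kg/m³.
(x−vt)²/(4Dt) = (12.8)²/(4 × 0.23 × 140) = 1.272; exp(−1.272) = 0.2803.
C = 0.02048 × 0.2803 = 0.00574 kg/m³.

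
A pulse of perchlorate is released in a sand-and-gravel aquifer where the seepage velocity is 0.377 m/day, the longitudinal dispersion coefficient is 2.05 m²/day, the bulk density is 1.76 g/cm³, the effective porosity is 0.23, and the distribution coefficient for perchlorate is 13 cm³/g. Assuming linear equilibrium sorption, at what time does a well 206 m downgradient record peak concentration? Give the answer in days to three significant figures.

Retardation factor R = 1 + ρ_b·K_d/n = 1 + 1.76 × 13/0.23 = 100.5.
Sorption retards both mechanisms: v_R = v/R = 0.003751 m/day, D_R = D/R = 0.02040 m²/day.
Peak time from v_R²t² + 2D_R t − x² = 0: t = (√(D_R² + v_R²x²) − D_R)/v_R².
√(D_R² + v_R²x²) = √(0.02040² + 0.003751² × 206²) = 0.7730; v_R² = 1.407e-05.
t = (0.7730 − 0.02040)/1.407e-05 = 53500 days.

53500 days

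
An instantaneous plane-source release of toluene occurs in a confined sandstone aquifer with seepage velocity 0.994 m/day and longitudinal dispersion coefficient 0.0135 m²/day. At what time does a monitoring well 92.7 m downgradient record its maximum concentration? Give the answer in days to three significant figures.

93.2 days

For the 1D instantaneous-source solution, setting ∂C/∂t = 0 at fixed x gives v²t² + 2Dt − x² = 0, so t = (√(D² + v²x²) − D)/v².
√(D² + v²x²) = √(0.0135² + 0.994² × 92.7²) = 92.14; v² = 0.988036.
t = (92.14 − 0.0135)/0.988036 = 93.2 days (vs. the pure-advection estimate x/v = 93.3 d).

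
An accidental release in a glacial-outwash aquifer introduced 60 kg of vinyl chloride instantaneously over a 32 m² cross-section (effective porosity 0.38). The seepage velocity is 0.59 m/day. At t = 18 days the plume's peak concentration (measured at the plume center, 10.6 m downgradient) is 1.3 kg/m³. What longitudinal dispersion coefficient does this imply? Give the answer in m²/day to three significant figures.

At the plume center C_max = M/(n_e·A·√(4πDt)), so D = M²/(4πt·(n_e·A·C_max)²).
n_e·A·C_max = 0.38 × 32 × 1.3 = 15.81 kg/m.
D = 60²/(4π × 18 × 15.81²) = 0.0637 m²/day.

0.0637 m²/day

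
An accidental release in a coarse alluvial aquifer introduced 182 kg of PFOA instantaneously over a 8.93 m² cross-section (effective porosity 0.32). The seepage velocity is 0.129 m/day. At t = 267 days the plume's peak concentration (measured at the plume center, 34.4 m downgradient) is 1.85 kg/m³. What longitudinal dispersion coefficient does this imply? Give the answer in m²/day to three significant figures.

0.353 m²/day

At the plume center C_max = M/(n_e·A·√(4πDt)), so D = M²/(4πt·(n_e·A·C_max)²).
n_e·A·C_max = 0.32 × 8.93 × 1.85 = 5.287 kg/m.
D = 182²/(4π × 267 × 5.287²) = 0.353 m²/day.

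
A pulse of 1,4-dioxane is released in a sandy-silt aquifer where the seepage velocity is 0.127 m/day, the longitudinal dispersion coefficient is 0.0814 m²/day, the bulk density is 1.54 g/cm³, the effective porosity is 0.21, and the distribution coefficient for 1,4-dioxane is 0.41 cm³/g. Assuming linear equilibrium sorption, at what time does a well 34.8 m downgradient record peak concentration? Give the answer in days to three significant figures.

1080 days

Retardation factor R = 1 + ρ_b·K_d/n = 1 + 1.54 × 0.41/0.21 = 4.007.
Sorption retards both mechanisms: v_R = v/R = 0.03169 m/day, D_R = D/R = 0.02031 m²/day.
Peak time from v_R²t² + 2D_R t − x² = 0: t = (√(D_R² + v_R²x²) − D_R)/v_R².
√(D_R² + v_R²x²) = √(0.02031² + 0.03169² × 34.8²) = 1.103; v_R² = 0.001004.
t = (1.103 − 0.02031)/0.001004 = 1080 days.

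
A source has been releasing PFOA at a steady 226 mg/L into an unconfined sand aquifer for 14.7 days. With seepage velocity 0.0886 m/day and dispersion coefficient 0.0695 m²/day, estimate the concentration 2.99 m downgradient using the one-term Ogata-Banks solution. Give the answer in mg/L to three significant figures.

26.9 mg/L

For a continuous step input, C/C₀ ≈ ½·erfc((x−vt)/(2√(Dt))).
vt = 0.0886 × 14.7 = 1.30242 m and 2√(Dt) = 2√(0.0695 × 14.7) = 2.022 m.
Argument (x−vt)/(2√(Dt)) = (2.99 − 1.30242)/2.022 = 0.8346; ½·erfc(0.8346) = 0.1189.
C = 226 × 0.1189 = 26.9 mg/L.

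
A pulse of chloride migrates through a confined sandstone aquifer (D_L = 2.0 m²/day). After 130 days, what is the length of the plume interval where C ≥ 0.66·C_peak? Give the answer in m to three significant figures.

The plume is Gaussian with σ = √(2Dt) = √(2 × 2.0 × 130) = 22.80 m.
C/C_peak = exp(−Δx²/(2σ²)) = 0.66 ⇒ Δx = σ·√(−2 ln 0.66) = 22.80 × 0.9116 = 20.78 m.
Width = 2Δx = 41.6 m.

41.6 m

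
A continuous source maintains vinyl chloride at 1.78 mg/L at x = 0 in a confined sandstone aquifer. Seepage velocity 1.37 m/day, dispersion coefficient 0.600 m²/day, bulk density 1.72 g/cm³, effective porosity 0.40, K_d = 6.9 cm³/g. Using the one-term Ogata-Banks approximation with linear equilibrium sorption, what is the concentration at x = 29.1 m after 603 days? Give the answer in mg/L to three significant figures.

0.584 mg/L

Retardation factor R = 1 + ρ_b·K_d/n = 1 + 1.72 × 6.9/0.40 = 30.67.
Sorption retards both mechanisms: v_R = v/R = 0.04467 m/day, D_R = D/R = 0.01956 m²/day.
v_R·t = 0.04467 × 603 = 26.93601 m; 2√(D_R t) = 6.869 m; argument = (29.1 − 26.93601)/6.869 = 0.3150.
C = C₀ × ½·erfc(0.3150) = 1.78 × 0.3280 = 0.584 mg/L.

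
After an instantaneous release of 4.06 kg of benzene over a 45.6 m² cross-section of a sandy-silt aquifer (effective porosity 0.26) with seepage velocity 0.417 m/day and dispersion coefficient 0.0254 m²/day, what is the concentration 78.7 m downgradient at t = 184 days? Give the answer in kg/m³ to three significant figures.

For an instantaneous plane source, C(x,t) = M/(n_e·A·√(4πDt)) · exp(−(x−vt)²/(4Dt)), with n_e·A the pore (flow) area.
Plume center vt = 0.417 × 184 = 76.728 m, so the well at 78.7 m is 1.972 m downgradient of the peak.
√(4πDt) = 7.664 m, giving peak height M/(n_e·A·√(4πDt)) = 4.06/(0.26 × 45.6 × 7.664) = 0.04468 kg/m³.
(x−vt)²/(4Dt) = (1.972)²/(4 × 0.0254 × 184) = 0.2080; exp(−0.2080) = 0.8122.
C = 0.04468 × 0.8122 = 0.0363 kg/m³.

0.0363 kg/m³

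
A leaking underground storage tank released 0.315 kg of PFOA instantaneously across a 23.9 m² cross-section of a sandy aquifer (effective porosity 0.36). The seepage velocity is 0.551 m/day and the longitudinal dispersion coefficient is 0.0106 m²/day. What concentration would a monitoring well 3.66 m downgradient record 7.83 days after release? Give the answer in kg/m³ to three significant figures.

For an instantaneous plane source, C(x,t) = M/(n_e·A·√(4πDt)) · exp(−(x−vt)²/(4Dt)), with n_e·A the pore (flow) area.
Plume center vt = 0.551 × 7.83 = 4.31433 m, so the well at 3.66 m is 0.65433 m upgradient of the peak.
√(4πDt) = 1.021 m, giving peak height M/(n_e·A·√(4πDt)) = 0.315/(0.36 × 23.9 × 1.021) = 0.03586 kg/m³.
(x−vt)²/(4Dt) = (-0.65433)²/(4 × 0.0106 × 7.83) = 1.290; exp(−1.290) = 0.2753.
C = 0.03586 × 0.2753 = 0.00987 kg/m³.

0.00987 kg/m³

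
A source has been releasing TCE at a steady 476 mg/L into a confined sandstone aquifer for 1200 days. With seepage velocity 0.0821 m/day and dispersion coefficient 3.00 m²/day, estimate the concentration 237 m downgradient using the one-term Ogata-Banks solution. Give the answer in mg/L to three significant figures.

For a continuous step input, C/C₀ ≈ ½·erfc((x−vt)/(2√(Dt))).
vt = 0.0821 × 1200 = 98.52 m and 2√(Dt) = 2√(3.00 × 1200) = 120.0 m.
Argument (x−vt)/(2√(Dt)) = (237 − 98.52)/120.0 = 1.154; ½·erfc(1.154) = 0.05134.
C = 476 × 0.05134 = 24.4 mg/L.

24.4 mg/L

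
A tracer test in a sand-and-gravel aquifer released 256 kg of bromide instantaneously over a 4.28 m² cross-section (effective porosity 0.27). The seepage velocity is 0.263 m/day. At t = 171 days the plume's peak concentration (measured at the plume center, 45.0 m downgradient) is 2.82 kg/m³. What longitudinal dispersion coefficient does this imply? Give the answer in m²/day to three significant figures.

2.87 m²/day

At the plume center C_max = M/(n_e·A·√(4πDt)), so D = M²/(4πt·(n_e·A·C_max)²).
n_e·A·C_max = 0.27 × 4.28 × 2.82 = 3.259 kg/m.
D = 256²/(4π × 171 × 3.259²) = 2.87 m²/day.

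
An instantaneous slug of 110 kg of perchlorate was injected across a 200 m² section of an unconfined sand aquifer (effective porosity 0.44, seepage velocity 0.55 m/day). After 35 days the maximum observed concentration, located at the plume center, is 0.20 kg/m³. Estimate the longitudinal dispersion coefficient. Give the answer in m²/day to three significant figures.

At the plume center C_max = M/(n_e·A·√(4πDt)), so D = M²/(4πt·(n_e·A·C_max)²).
n_e·A·C_max = 0.44 × 200 × 0.20 = 17.60 kg/m.
D = 110²/(4π × 35 × 17.60²) = 0.0888 m²/day.

0.0888 m²/day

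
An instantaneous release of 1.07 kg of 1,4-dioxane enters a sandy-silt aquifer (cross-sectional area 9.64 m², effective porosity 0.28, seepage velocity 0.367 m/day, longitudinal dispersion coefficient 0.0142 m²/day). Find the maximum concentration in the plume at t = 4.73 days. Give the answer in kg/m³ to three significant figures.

0.431 kg/m³

The peak of an instantaneous 1D plume sits at x = vt; there the Gaussian factor is 1 and C_max = M/(n_e·A·√(4πDt)), where n_e·A is the pore area the mass is dissolved in.
√(4πDt) = √(4π × 0.0142 × 4.73) = 0.9187 m, so C_max = 1.07/(0.28 × 9.64 × 0.9187) = 0.431 kg/m³.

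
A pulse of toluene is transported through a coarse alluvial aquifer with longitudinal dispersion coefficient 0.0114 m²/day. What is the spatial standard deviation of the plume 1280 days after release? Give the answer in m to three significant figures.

Dispersive spreading gives a Gaussian with σ² = 2Dt; advection only shifts the center.
σ = √(2 × 0.0114 × 1280) = 5.40 m.

5.40 m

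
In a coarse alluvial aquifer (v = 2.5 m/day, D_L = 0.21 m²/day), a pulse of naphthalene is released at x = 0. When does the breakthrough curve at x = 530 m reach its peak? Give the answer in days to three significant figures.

212 days

For the 1D instantaneous-source solution, setting ∂C/∂t = 0 at fixed x gives v²t² + 2Dt − x² = 0, so t = (√(D² + v²x²) − D)/v².
√(D² + v²x²) = √(0.21² + 2.5² × 530²) = 1325; v² = 6.25.
t = (1325 − 0.21)/6.25 = 212 days (vs. the pure-advection estimate x/v = 212 d).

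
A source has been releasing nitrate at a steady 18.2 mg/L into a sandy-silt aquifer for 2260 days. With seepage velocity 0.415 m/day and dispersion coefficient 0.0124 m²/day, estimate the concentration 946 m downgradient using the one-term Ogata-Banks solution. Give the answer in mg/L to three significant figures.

For a continuous step input, C/C₀ ≈ ½·erfc((x−vt)/(2√(Dt))).
vt = 0.415 × 2260 = 937.9 m and 2√(Dt) = 2√(0.0124 × 2260) = 10.59 m.
Argument (x−vt)/(2√(Dt)) = (946 − 937.9)/10.59 = 0.7649; ½·erfc(0.7649) = 0.1397.
C = 18.2 × 0.1397 = 2.54 mg/L.

2.54 mg/L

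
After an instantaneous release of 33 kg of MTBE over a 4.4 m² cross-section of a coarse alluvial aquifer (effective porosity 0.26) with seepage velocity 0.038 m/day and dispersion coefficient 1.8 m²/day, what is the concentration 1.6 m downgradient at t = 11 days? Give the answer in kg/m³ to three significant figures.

1.80 kg/m³

For an instantaneous plane source, C(x,t) = M/(n_e·A·√(4πDt)) · exp(−(x−vt)²/(4Dt)), with n_e·A the pore (flow) area.
Plume center vt = 0.038 × 11 = 0.418 m, so the well at 1.6 m is 1.182 m downgradient of the peak.
√(4πDt) = 15.77 m, giving peak height M/(n_e·A·√(4πDt)) = 33/(0.26 × 4.4 × 15.77) = 1.829 kg/m³.
(x−vt)²/(4Dt) = (1.182)²/(4 × 1.8 × 11) = 0.01764; exp(−0.01764) = 0.9825.
C = 1.829 × 0.9825 = 1.80 kg/m³.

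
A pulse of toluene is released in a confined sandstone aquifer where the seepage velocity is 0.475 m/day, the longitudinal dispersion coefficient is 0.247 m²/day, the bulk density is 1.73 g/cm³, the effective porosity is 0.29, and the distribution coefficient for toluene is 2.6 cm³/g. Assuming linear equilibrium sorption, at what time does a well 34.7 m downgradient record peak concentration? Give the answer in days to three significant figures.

1190 days

Retardation factor R = 1 + ρ_b·K_d/n = 1 + 1.73 × 2.6/0.29 = 16.51.
Sorption retards both mechanisms: v_R = v/R = 0.02877 m/day, D_R = D/R = 0.01496 m²/day.
Peak time from v_R²t² + 2D_R t − x² = 0: t = (√(D_R² + v_R²x²) − D_R)/v_R².
√(D_R² + v_R²x²) = √(0.01496² + 0.02877² × 34.7²) = 0.9984; v_R² = 0.0008277.
t = (0.9984 − 0.01496)/0.0008277 = 1190 days.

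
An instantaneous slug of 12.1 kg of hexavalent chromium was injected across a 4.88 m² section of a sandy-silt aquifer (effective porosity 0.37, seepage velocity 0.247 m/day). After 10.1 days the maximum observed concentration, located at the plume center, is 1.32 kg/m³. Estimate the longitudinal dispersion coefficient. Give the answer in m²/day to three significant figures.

At the plume center C_max = M/(n_e·A·√(4πDt)), so D = M²/(4πt·(n_e·A·C_max)²).
n_e·A·C_max = 0.37 × 4.88 × 1.32 = 2.383 kg/m.
D = 12.1²/(4π × 10.1 × 2.383²) = 0.203 m²/day.

0.203 m²/day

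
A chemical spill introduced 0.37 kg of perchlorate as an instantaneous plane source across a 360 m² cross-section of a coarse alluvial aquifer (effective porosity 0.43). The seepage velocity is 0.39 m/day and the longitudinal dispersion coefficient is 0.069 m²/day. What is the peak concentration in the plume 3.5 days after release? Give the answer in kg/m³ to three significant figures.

The peak of an instantaneous 1D plume sits at x = vt; there the Gaussian factor is 1 and C_max = M/(n_e·A·√(4πDt)), where n_e·A is the pore area the mass is dissolved in.
√(4πDt) = √(4π × 0.069 × 3.5) = 1.742 m, so C_max = 0.37/(0.43 × 360 × 1.742) = 0.00137 kg/m³.

0.00137 kg/m³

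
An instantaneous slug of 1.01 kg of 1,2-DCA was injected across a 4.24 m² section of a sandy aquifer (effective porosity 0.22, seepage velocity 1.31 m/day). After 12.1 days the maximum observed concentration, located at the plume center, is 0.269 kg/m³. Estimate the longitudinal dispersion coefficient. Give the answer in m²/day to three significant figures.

At the plume center C_max = M/(n_e·A·√(4πDt)), so D = M²/(4πt·(n_e·A·C_max)²).
n_e·A·C_max = 0.22 × 4.24 × 0.269 = 0.2509 kg/m.
D = 1.01²/(4π × 12.1 × 0.2509²) = 0.107 m²/day.

0.107 m²/day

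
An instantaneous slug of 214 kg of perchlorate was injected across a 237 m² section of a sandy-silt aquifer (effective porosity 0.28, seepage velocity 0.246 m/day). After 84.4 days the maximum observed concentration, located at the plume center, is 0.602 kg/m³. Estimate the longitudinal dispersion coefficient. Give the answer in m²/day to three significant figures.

At the plume center C_max = M/(n_e·A·√(4πDt)), so D = M²/(4πt·(n_e·A·C_max)²).
n_e·A·C_max = 0.28 × 237 × 0.602 = 39.95 kg/m.
D = 214²/(4π × 84.4 × 39.95²) = 0.0271 m²/day.

0.0271 m²/day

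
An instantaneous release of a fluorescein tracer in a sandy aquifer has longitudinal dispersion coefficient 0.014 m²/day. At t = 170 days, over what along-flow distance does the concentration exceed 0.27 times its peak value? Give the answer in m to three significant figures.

The plume is Gaussian with σ = √(2Dt) = √(2 × 0.014 × 170) = 2.182 m.
C/C_peak = exp(−Δx²/(2σ²)) = 0.27 ⇒ Δx = σ·√(−2 ln 0.27) = 2.182 × 1.618 = 3.530 m.
Width = 2Δx = 7.06 m.

7.06 m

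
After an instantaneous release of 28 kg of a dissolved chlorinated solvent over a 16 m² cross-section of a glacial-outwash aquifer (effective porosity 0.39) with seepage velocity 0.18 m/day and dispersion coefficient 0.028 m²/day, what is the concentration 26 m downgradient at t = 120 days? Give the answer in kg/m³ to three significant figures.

For an instantaneous plane source, C(x,t) = M/(n_e·A·√(4πDt)) · exp(−(x−vt)²/(4Dt)), with n_e·A the pore (flow) area.
Plume center vt = 0.18 × 120 = 21.6 m, so the well at 26 m is 4.4 m downgradient of the peak.
√(4πDt) = 6.498 m, giving peak height M/(n_e·A·√(4πDt)) = 28/(0.39 × 16 × 6.498) = 0.6905 kg/m³.
(x−vt)²/(4Dt) = (4.4)²/(4 × 0.028 × 120) = 1.440; exp(−1.440) = 0.2369.
C = 0.6905 × 0.2369 = 0.164 kg/m³.

0.164 kg/m³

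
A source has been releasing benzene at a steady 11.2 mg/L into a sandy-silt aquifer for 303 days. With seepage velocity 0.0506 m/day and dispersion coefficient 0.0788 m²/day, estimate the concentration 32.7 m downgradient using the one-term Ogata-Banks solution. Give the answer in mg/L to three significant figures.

0.0670 mg/L

For a continuous step input, C/C₀ ≈ ½·erfc((x−vt)/(2√(Dt))).
vt = 0.0506 × 303 = 15.3318 m and 2√(Dt) = 2√(0.0788 × 303) = 9.773 m.
Argument (x−vt)/(2√(Dt)) = (32.7 − 15.3318)/9.773 = 1.777; ½·erfc(1.777) = 0.005984.
C = 11.2 × 0.005984 = 0.0670 mg/L.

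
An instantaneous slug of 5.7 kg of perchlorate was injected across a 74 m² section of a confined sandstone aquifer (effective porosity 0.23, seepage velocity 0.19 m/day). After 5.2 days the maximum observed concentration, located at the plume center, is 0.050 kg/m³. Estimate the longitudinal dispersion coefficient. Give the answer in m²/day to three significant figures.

At the plume center C_max = M/(n_e·A·√(4πDt)), so D = M²/(4πt·(n_e·A·C_max)²).
n_e·A·C_max = 0.23 × 74 × 0.050 = 0.8510 kg/m.
D = 5.7²/(4π × 5.2 × 0.8510²) = 0.687 m²/day.

0.687 m²/day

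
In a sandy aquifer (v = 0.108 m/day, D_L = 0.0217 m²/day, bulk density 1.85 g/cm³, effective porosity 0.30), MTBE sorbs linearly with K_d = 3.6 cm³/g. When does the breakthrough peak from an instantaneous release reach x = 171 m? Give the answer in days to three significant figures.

36700 days

Retardation factor R = 1 + ρ_b·K_d/n = 1 + 1.85 × 3.6/0.30 = 23.20.
Sorption retards both mechanisms: v_R = v/R = 0.004655 m/day, D_R = D/R = 0.0009353 m²/day.
Peak time from v_R²t² + 2D_R t − x² = 0: t = (√(D_R² + v_R²x²) − D_R)/v_R².
√(D_R² + v_R²x²) = √(0.0009353² + 0.004655² × 171²) = 0.7960; v_R² = 2.167e-05.
t = (0.7960 − 0.0009353)/2.167e-05 = 36700 days.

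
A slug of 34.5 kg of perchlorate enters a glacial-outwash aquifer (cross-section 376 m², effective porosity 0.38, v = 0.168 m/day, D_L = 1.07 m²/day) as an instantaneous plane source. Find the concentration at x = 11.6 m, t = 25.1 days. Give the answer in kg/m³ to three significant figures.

For an instantaneous plane source, C(x,t) = M/(n_e·A·√(4πDt)) · exp(−(x−vt)²/(4Dt)), with n_e·A the pore (flow) area.
Plume center vt = 0.168 × 25.1 = 4.2168 m, so the well at 11.6 m is 7.3832 m downgradient of the peak.
√(4πDt) = 18.37 m, giving peak height M/(n_e·A·√(4πDt)) = 34.5/(0.38 × 376 × 18.37) = 0.01314 kg/m³.
(x−vt)²/(4Dt) = (7.3832)²/(4 × 1.07 × 25.1) = 0.5074; exp(−0.5074) = 0.6021.
C = 0.01314 × 0.6021 = 0.00791 kg/m³.

0.00791 kg/m³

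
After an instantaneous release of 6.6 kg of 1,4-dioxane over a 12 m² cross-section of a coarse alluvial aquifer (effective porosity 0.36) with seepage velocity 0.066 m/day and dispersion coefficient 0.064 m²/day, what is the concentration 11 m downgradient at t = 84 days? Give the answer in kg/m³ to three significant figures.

For an instantaneous plane source, C(x,t) = M/(n_e·A·√(4πDt)) · exp(−(x−vt)²/(4Dt)), with n_e·A the pore (flow) area.
Plume center vt = 0.066 × 84 = 5.544 m, so the well at 11 m is 5.456 m downgradient of the peak.
√(4πDt) = 8.219 m, giving peak height M/(n_e·A·√(4πDt)) = 6.6/(0.36 × 12 × 8.219) = 0.1859 kg/m³.
(x−vt)²/(4Dt) = (5.456)²/(4 × 0.064 × 84) = 1.384; exp(−1.384) = 0.2506.
C = 0.1859 × 0.2506 = 0.0466 kg/m³.

0.0466 kg/m³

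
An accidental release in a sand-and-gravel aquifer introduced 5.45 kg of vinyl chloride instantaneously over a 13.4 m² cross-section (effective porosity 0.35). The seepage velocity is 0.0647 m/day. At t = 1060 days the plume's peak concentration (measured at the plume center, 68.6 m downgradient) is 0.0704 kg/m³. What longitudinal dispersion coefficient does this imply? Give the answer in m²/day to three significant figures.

At the plume center C_max = M/(n_e·A·√(4πDt)), so D = M²/(4πt·(n_e·A·C_max)²).
n_e·A·C_max = 0.35 × 13.4 × 0.0704 = 0.3302 kg/m.
D = 5.45²/(4π × 1060 × 0.3302²) = 0.0205 m²/day.

0.0205 m²/day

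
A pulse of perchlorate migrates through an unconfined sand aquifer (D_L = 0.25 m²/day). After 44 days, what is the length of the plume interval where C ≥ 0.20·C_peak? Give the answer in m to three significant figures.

The plume is Gaussian with σ = √(2Dt) = √(2 × 0.25 × 44) = 4.690 m.
C/C_peak = exp(−Δx²/(2σ²)) = 0.20 ⇒ Δx = σ·√(−2 ln 0.20) = 4.690 × 1.794 = 8.414 m.
Width = 2Δx = 16.8 m.

16.8 m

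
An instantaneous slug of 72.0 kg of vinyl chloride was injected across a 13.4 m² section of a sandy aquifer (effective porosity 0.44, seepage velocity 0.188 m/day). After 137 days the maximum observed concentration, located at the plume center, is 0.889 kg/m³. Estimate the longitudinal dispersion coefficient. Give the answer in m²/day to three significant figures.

0.110 m²/day

At the plume center C_max = M/(n_e·A·√(4πDt)), so D = M²/(4πt·(n_e·A·C_max)²).
n_e·A·C_max = 0.44 × 13.4 × 0.889 = 5.242 kg/m.
D = 72.0²/(4π × 137 × 5.242²) = 0.110 m²/day.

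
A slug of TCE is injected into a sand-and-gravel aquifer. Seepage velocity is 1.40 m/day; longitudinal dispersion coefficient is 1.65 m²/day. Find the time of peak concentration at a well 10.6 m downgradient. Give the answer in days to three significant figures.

6.78 days

For the 1D instantaneous-source solution, setting ∂C/∂t = 0 at fixed x gives v²t² + 2Dt − x² = 0, so t = (√(D² + v²x²) − D)/v².
√(D² + v²x²) = √(1.65² + 1.40² × 10.6²) = 14.93; v² = 1.96.
t = (14.93 − 1.65)/1.96 = 6.78 days (vs. the pure-advection estimate x/v = 7.57 d).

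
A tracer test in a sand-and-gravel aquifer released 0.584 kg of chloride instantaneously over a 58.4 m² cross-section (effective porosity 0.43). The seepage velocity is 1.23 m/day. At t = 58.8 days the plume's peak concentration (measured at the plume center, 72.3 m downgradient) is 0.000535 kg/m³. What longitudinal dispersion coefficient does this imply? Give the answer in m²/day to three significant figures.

At the plume center C_max = M/(n_e·A·√(4πDt)), so D = M²/(4πt·(n_e·A·C_max)²).
n_e·A·C_max = 0.43 × 58.4 × 0.000535 = 0.01343 kg/m.
D = 0.584²/(4π × 58.8 × 0.01343²) = 2.56 m²/day.

2.56 m²/day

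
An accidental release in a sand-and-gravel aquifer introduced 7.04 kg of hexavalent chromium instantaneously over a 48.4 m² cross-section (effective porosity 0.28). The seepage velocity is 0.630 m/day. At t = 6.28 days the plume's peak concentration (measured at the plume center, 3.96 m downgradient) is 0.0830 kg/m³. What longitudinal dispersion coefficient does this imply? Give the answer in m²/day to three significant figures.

0.496 m²/day

At the plume center C_max = M/(n_e·A·√(4πDt)), so D = M²/(4πt·(n_e·A·C_max)²).
n_e·A·C_max = 0.28 × 48.4 × 0.0830 = 1.125 kg/m.
D = 7.04²/(4π × 6.28 × 1.125²) = 0.496 m²/day.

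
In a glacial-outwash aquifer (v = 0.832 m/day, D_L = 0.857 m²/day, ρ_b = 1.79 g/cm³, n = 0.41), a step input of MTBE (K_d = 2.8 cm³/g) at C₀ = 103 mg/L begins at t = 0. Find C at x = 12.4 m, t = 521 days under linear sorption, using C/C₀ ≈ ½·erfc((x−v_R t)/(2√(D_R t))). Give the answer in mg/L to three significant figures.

Retardation factor R = 1 + ρ_b·K_d/n = 1 + 1.79 × 2.8/0.41 = 13.22.
Sorption retards both mechanisms: v_R = v/R = 0.06293 m/day, D_R = D/R = 0.06483 m²/day.
v_R·t = 0.06293 × 521 = 32.78653 m; 2√(D_R t) = 11.62 m; argument = (12.4 − 32.78653)/11.62 = -1.754.
C = C₀ × ½·erfc(-1.754) = 103 × 0.9934 = 102 mg/L.

102 mg/L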